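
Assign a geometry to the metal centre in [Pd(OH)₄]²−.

Each hydroxide is −1; balancing the −2 overall charge requires Pd(II).
Group 10 minus oxidation state 2 gives a d⁸ configuration.
With 4 monodentate ligands the coordination number is 4.
A 4d d⁸ ion has a large crystal-field splitting; square planar leaves the high-energy d_{x²−y²} orbital empty and maximises CFSE.

square planar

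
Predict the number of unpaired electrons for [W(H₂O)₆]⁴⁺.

Water is neutral; balancing the +4 overall charge requires W(IV).
W sits in group 6, so the d-electron count is 6 − 4 = 2.
In an octahedral field the d² configuration is t₂g²e_g⁰ (only one arrangement possible), giving 2 unpaired electrons.

2 unpaired electrons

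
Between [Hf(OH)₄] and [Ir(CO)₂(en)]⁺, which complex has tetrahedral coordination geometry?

[Hf(OH)₄]

For [Hf(OH)₄]: Each hydroxide is −1; balancing the 0 overall charge requires Hf(IV). Hafnium is a group-4 element; Hf(IV) is therefore d⁰. A d⁰ ion has no crystal-field stabilisation preference between square planar and tetrahedral, so four ligands adopt the sterically favoured tetrahedral geometry. → tetrahedral.
For [Ir(CO)₂(en)]⁺: Carbonyl is neutral; ethylenediamine is neutral; balancing the +1 overall charge requires Ir(I). Group 9 minus oxidation state 1 gives a d⁸ configuration. A 5d d⁸ ion has a large crystal-field splitting; square planar leaves the high-energy d_{x²−y²} orbital empty and maximises CFSE. → square planar.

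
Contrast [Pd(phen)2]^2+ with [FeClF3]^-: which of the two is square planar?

For [Pd(phen)2]^2+: Summing ligand charges against the +2 overall charge gives an oxidation state of +2 for palladium. Pd sits in group 10, so the d-electron count is 10 − 2 = 8. A 4d d⁸ ion has a large crystal-field splitting; square planar leaves the high-energy d_{x²−y²} orbital empty and maximises CFSE. → square planar.
For [FeClF3]^-: Each chloride is −1; each fluoride is −1; balancing the −1 overall charge requires Fe(III). Iron is a group-8 element; Fe(III) is therefore d⁵. A high-spin d⁵ ion has zero CFSE in either geometry, so four ligands adopt the sterically favoured tetrahedral geometry. → tetrahedral.

[Pd(phen)2]^2+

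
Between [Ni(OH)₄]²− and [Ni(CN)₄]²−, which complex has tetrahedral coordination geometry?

[Ni(OH)₄]²−

For [Ni(OH)₄]²−: Each hydroxide is −1; balancing the −2 overall charge requires Ni(II). Nickel is a group-10 element; Ni(II) is therefore d⁸. Hydroxide is a weak-field ligand. With weak-field ligands the CFSE gain from square planar is small, so a 3d d⁸ ion takes the sterically preferred tetrahedral geometry. → tetrahedral.
For [Ni(CN)₄]²−: Summing ligand charges against the −2 overall charge gives an oxidation state of +2 for nickel. Ni sits in group 10, so the d-electron count is 10 − 2 = 8. Cyanide is a strong-field ligand (high in the spectrochemical series). A 3d d⁸ ion with strong-field ligands gains enough CFSE to favour square planar over tetrahedral. → square planar.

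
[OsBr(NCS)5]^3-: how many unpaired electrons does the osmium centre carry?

1

Ligand charges: each bromide is −1; each isothiocyanate is −1. With an overall charge of −3 the osmium centre must be in the +3 oxidation state.
Osmium is a group-8 element; Os(III) is therefore d⁵.
The spin state decides the count: a 5d ion has a large Δₒ and is invariably low-spin.
An octahedral low-spin d⁵ ion is t₂g⁵e_g⁰, giving 1 unpaired electron.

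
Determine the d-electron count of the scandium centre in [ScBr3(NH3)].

Each bromide is −1; ammonia is neutral; balancing the 0 overall charge requires Sc(III).
Group 3 minus oxidation state 3 gives a d⁰ configuration.

d0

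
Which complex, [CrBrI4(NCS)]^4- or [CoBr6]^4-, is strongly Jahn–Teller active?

[CrBrI4(NCS)]^4-: Summing ligand charges against the −4 overall charge gives an oxidation state of +2 for chromium. Group 6 minus oxidation state 2 gives a d⁴ configuration. Bromide, iodide, and isothiocyanate are weak-field ligands for a first-row metal, so the complex is high-spin. The t₂g³e_g¹ (high-spin) configuration has an unevenly filled e_g set; the Jahn–Teller theorem predicts a tetragonal distortion (typically axial elongation) to lift the degeneracy.
[CoBr6]^4-: Summing ligand charges against the −4 overall charge gives an oxidation state of +2 for cobalt. Cobalt is a group-9 element; Co(II) is therefore d⁷. Bromide is a weak-field ligand for a first-row metal, so the complex is high-spin. The d⁷ configuration leaves the e_g set evenly filled (or empty) — no strong Jahn–Teller driving force.

[CrBrI4(NCS)]^4-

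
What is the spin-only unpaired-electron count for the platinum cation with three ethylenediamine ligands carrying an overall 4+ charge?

Summing ligand charges against the +4 overall charge gives an oxidation state of +4 for platinum.
Pt sits in group 10, so the d-electron count is 10 − 4 = 6.
Counting donor atoms: 3×ethylenediamine (bidentate) → 6 donors. Coordination number = 6.
The spin state decides the count: a 5d ion has a large Δₒ and is invariably low-spin.
An octahedral low-spin d⁶ ion is t₂g⁶e_g⁰, giving 0 unpaired electrons.

0 unpaired electrons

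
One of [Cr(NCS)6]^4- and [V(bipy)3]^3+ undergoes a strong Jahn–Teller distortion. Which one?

[Cr(NCS)6]^4-

[Cr(NCS)6]^4-: Ligand charges: each isothiocyanate is −1. With an overall charge of −4 the chromium centre must be in the +2 oxidation state. Group 6 minus oxidation state 2 gives a d⁴ configuration. Isothiocyanate is a weak-field ligand for a first-row metal, so the complex is high-spin. The t₂g³e_g¹ (high-spin) configuration has an unevenly filled e_g set; the Jahn–Teller theorem predicts a tetragonal distortion (typically axial elongation) to lift the degeneracy.
[V(bipy)3]^3+: 2,2′-bipyridine is neutral; balancing the +3 overall charge requires V(III). V sits in group 5, so the d-electron count is 5 − 3 = 2. The d² configuration leaves the e_g set evenly filled (or empty) — no strong Jahn–Teller driving force.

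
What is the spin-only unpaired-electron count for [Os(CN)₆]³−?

Each cyanide is −1; balancing the −3 overall charge requires Os(III).
Os sits in group 8, so the d-electron count is 8 − 3 = 5.
The spin state decides the count: a 5d ion has a large Δₒ and is invariably low-spin.
An octahedral low-spin d⁵ ion is t₂g⁵e_g⁰, giving 1 unpaired electron.

1 unpaired electron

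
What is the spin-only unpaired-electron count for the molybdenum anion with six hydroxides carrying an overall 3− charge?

3 unpaired electrons

Summing ligand charges against the −3 overall charge gives an oxidation state of +3 for molybdenum.
Group 6 minus oxidation state 3 gives a d³ configuration.
In an octahedral field the d³ configuration is t₂g³e_g⁰ (only one arrangement possible), giving 3 unpaired electrons.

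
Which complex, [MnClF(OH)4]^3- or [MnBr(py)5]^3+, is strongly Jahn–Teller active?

[MnClF(OH)4]^3-: Each chloride is −1; each fluoride is −1; each hydroxide is −1; balancing the −3 overall charge requires Mn(III). Manganese is a group-7 element; Mn(III) is therefore d⁴. Chloride, fluoride, and hydroxide are weak-field ligands for a first-row metal, so the complex is high-spin. The t₂g³e_g¹ (high-spin) configuration has an unevenly filled e_g set; the Jahn–Teller theorem predicts a tetragonal distortion (typically axial elongation) to lift the degeneracy.
[MnBr(py)5]^3+: Summing ligand charges against the +3 overall charge gives an oxidation state of +4 for manganese. Mn sits in group 7, so the d-electron count is 7 − 4 = 3. The d³ configuration leaves the e_g set evenly filled (or empty) — no strong Jahn–Teller driving force.

[MnClF(OH)4]^3-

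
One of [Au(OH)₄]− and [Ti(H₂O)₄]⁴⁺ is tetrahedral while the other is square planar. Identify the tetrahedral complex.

[Ti(H₂O)₄]⁴⁺

For [Au(OH)₄]−: Each hydroxide is −1; balancing the −1 overall charge requires Au(III). Group 11 minus oxidation state 3 gives a d⁸ configuration. A 5d d⁸ ion has a large crystal-field splitting; square planar leaves the high-energy d_{x²−y²} orbital empty and maximises CFSE. → square planar.
For [Ti(H₂O)₄]⁴⁺: Ligand charges: water is neutral. With an overall charge of +4 the titanium centre must be in the +4 oxidation state. Group 4 minus oxidation state 4 gives a d⁰ configuration. A d⁰ ion has no crystal-field stabilisation preference between square planar and tetrahedral, so four ligands adopt the sterically favoured tetrahedral geometry. → tetrahedral.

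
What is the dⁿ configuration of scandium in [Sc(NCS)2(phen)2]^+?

d0

Ligand charges: each isothiocyanate is −1; 1,10-phenanthroline is neutral. With an overall charge of +1 the scandium centre must be in the +3 oxidation state.
Group 3 minus oxidation state 3 gives a d⁰ configuration.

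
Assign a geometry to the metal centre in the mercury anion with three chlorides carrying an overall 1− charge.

Summing ligand charges against the −1 overall charge gives an oxidation state of +2 for mercury.
Hg sits in group 12, so the d-electron count is 12 − 2 = 10.
With 3 monodentate ligands the coordination number is 3.
Three ligands around a d¹⁰ centre minimise repulsion in a trigonal-planar arrangement.

trigonal planar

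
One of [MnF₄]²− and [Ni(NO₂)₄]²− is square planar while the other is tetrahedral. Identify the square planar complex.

For [MnF₄]²−: Ligand charges: each fluoride is −1. With an overall charge of −2 the manganese centre must be in the +2 oxidation state. Manganese is a group-7 element; Mn(II) is therefore d⁵. A high-spin d⁵ ion has zero CFSE in either geometry, so four ligands adopt the sterically favoured tetrahedral geometry. → tetrahedral.
For [Ni(NO₂)₄]²−: Ligand charges: each nitro (N-bound nitrite) is −1. With an overall charge of −2 the nickel centre must be in the +2 oxidation state. Nickel is a group-10 element; Ni(II) is therefore d⁸. Nitro (N-bound nitrite) is a strong-field ligand (high in the spectrochemical series). A 3d d⁸ ion with strong-field ligands gains enough CFSE to favour square planar over tetrahedral. → square planar.

[Ni(NO₂)₄]²−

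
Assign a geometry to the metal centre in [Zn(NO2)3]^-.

trigonal planar

Ligand charges: each nitro (N-bound nitrite) is −1. With an overall charge of −1 the zinc centre must be in the +2 oxidation state.
Group 12 minus oxidation state 2 gives a d¹⁰ configuration.
With 3 monodentate ligands the coordination number is 3.
Three ligands around a d¹⁰ centre minimise repulsion in a trigonal-planar arrangement.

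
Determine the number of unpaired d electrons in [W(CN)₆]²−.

Summing ligand charges against the −2 overall charge gives an oxidation state of +4 for tungsten.
W sits in group 6, so the d-electron count is 6 − 4 = 2.
In an octahedral field the d² configuration is t₂g²e_g⁰ (only one arrangement possible), giving 2 unpaired electrons.

2 unpaired electrons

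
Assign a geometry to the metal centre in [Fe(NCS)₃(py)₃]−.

Summing ligand charges against the −1 overall charge gives an oxidation state of +2 for iron.
Fe sits in group 8, so the d-electron count is 8 − 2 = 6.
With 6 monodentate ligands the coordination number is 6.
Six donors around a single metal centre give an octahedral coordination sphere.

octahedral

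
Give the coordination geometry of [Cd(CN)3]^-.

trigonal planar

Each cyanide is −1; balancing the −1 overall charge requires Cd(II).
Cadmium is a group-12 element; Cd(II) is therefore d¹⁰.
With 3 monodentate ligands the coordination number is 3.
Three ligands around a d¹⁰ centre minimise repulsion in a trigonal-planar arrangement.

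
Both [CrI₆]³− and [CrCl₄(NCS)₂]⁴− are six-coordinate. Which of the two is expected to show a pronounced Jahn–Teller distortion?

[CrI₆]³−: Summing ligand charges against the −3 overall charge gives an oxidation state of +3 for chromium. Group 6 minus oxidation state 3 gives a d³ configuration. The d³ configuration leaves the e_g set evenly filled (or empty) — no strong Jahn–Teller driving force.
[CrCl₄(NCS)₂]⁴−: Each chloride is −1; each isothiocyanate is −1; balancing the −4 overall charge requires Cr(II). Group 6 minus oxidation state 2 gives a d⁴ configuration. Chloride and isothiocyanate are weak-field ligands for a first-row metal, so the complex is high-spin. The t₂g³e_g¹ (high-spin) configuration has an unevenly filled e_g set; the Jahn–Teller theorem predicts a tetragonal distortion (typically axial elongation) to lift the degeneracy.

[CrCl₄(NCS)₂]⁴−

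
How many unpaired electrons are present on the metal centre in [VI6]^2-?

1

Summing ligand charges against the −2 overall charge gives an oxidation state of +4 for vanadium.
Vanadium is a group-5 element; V(IV) is therefore d¹.
In an octahedral field the d¹ configuration is t₂g¹e_g⁰ (only one arrangement possible), giving 1 unpaired electron.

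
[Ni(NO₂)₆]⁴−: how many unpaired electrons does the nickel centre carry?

2 unpaired electrons

Summing ligand charges against the −4 overall charge gives an oxidation state of +2 for nickel.
Group 10 minus oxidation state 2 gives a d⁸ configuration.
In an octahedral field the d⁸ configuration is t₂g⁶e_g² (only one arrangement possible), giving 2 unpaired electrons.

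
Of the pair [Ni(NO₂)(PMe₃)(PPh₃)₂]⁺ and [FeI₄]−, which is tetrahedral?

For [Ni(NO₂)(PMe₃)(PPh₃)₂]⁺: Ligand charges: each nitro (N-bound nitrite) is −1; trimethylphosphine is neutral; triphenylphosphine is neutral. With an overall charge of +1 the nickel centre must be in the +2 oxidation state. Nickel is a group-10 element; Ni(II) is therefore d⁸. Nitro (N-bound nitrite), trimethylphosphine, and triphenylphosphine are strong-field ligands (high in the spectrochemical series). A 3d d⁸ ion with strong-field ligands gains enough CFSE to favour square planar over tetrahedral. → square planar.
For [FeI₄]−: Ligand charges: each iodide is −1. With an overall charge of −1 the iron centre must be in the +3 oxidation state. Group 8 minus oxidation state 3 gives a d⁵ configuration. A high-spin d⁵ ion has zero CFSE in either geometry, so four ligands adopt the sterically favoured tetrahedral geometry. → tetrahedral.

[FeI₄]−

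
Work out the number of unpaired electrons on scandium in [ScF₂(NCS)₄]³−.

Summing ligand charges against the −3 overall charge gives an oxidation state of +3 for scandium.
Group 3 minus oxidation state 3 gives a d⁰ configuration.
In an octahedral field the d⁰ configuration is t₂g⁰e_g⁰, giving 0 unpaired electrons.

0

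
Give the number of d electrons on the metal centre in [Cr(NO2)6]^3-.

Summing ligand charges against the −3 overall charge gives an oxidation state of +3 for chromium.
Cr sits in group 6, so the d-electron count is 6 − 3 = 3.

d³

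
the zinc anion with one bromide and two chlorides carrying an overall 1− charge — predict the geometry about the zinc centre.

Summing ligand charges against the −1 overall charge gives an oxidation state of +2 for zinc.
Zn sits in group 12, so the d-electron count is 12 − 2 = 10.
Coordination number: 3.
Three ligands around a d¹⁰ centre minimise repulsion in a trigonal-planar arrangement.

trigonal planar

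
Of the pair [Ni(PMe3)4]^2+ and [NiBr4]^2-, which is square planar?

For [Ni(PMe3)4]^2+: Trimethylphosphine is neutral; balancing the +2 overall charge requires Ni(II). Group 10 minus oxidation state 2 gives a d⁸ configuration. Trimethylphosphine is a strong-field ligand (high in the spectrochemical series). A 3d d⁸ ion with strong-field ligands gains enough CFSE to favour square planar over tetrahedral. → square planar.
For [NiBr4]^2-: Ligand charges: each bromide is −1. With an overall charge of −2 the nickel centre must be in the +2 oxidation state. Group 10 minus oxidation state 2 gives a d⁸ configuration. Bromide is a weak-field ligand. With weak-field ligands the CFSE gain from square planar is small, so a 3d d⁸ ion takes the sterically preferred tetrahedral geometry. → tetrahedral.

[Ni(PMe3)4]^2+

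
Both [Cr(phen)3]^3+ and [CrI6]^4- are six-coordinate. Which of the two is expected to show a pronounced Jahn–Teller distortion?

[CrI6]^4-

[Cr(phen)3]^3+: Ligand charges: 1,10-phenanthroline is neutral. With an overall charge of +3 the chromium centre must be in the +3 oxidation state. Group 6 minus oxidation state 3 gives a d³ configuration. The d³ configuration leaves the e_g set evenly filled (or empty) — no strong Jahn–Teller driving force.
[CrI6]^4-: Each iodide is −1; balancing the −4 overall charge requires Cr(II). Cr sits in group 6, so the d-electron count is 6 − 2 = 4. Iodide is a weak-field ligand for a first-row metal, so the complex is high-spin. The t₂g³e_g¹ (high-spin) configuration has an unevenly filled e_g set; the Jahn–Teller theorem predicts a tetragonal distortion (typically axial elongation) to lift the degeneracy.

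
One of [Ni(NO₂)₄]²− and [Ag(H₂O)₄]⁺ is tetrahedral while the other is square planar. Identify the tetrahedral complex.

For [Ni(NO₂)₄]²−: Summing ligand charges against the −2 overall charge gives an oxidation state of +2 for nickel. Nickel is a group-10 element; Ni(II) is therefore d⁸. Nitro (N-bound nitrite) is a strong-field ligand (high in the spectrochemical series). A 3d d⁸ ion with strong-field ligands gains enough CFSE to favour square planar over tetrahedral. → square planar.
For [Ag(H₂O)₄]⁺: Summing ligand charges against the +1 overall charge gives an oxidation state of +1 for silver. Ag sits in group 11, so the d-electron count is 11 − 1 = 10. A d¹⁰ ion has no crystal-field stabilisation preference between square planar and tetrahedral, so four ligands adopt the sterically favoured tetrahedral geometry. → tetrahedral.

[Ag(H₂O)₄]⁺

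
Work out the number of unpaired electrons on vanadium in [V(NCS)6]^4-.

3 unpaired electrons

Each isothiocyanate is −1; balancing the −4 overall charge requires V(II).
Vanadium is a group-5 element; V(II) is therefore d³.
In an octahedral field the d³ configuration is t₂g³e_g⁰ (only one arrangement possible), giving 3 unpaired electrons.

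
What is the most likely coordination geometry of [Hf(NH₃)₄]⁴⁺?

tetrahedral

Summing ligand charges against the +4 overall charge gives an oxidation state of +4 for hafnium.
Hafnium is a group-4 element; Hf(IV) is therefore d⁰.
With 4 monodentate ligands the coordination number is 4.
A d⁰ ion has no crystal-field stabilisation preference between square planar and tetrahedral, so four ligands adopt the sterically favoured tetrahedral geometry.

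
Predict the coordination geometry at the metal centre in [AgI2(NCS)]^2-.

trigonal planar

Summing ligand charges against the −2 overall charge gives an oxidation state of +1 for silver.
Ag sits in group 11, so the d-electron count is 11 − 1 = 10.
With 3 monodentate ligands the coordination number is 3.
Three ligands around a d¹⁰ centre minimise repulsion in a trigonal-planar arrangement.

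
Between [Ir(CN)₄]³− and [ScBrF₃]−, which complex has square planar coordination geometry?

For [Ir(CN)₄]³−: Ligand charges: each cyanide is −1. With an overall charge of −3 the iridium centre must be in the +1 oxidation state. Iridium is a group-9 element; Ir(I) is therefore d⁸. A 5d d⁸ ion has a large crystal-field splitting; square planar leaves the high-energy d_{x²−y²} orbital empty and maximises CFSE. → square planar.
For [ScBrF₃]−: Each bromide is −1; each fluoride is −1; balancing the −1 overall charge requires Sc(III). Scandium is a group-3 element; Sc(III) is therefore d⁰. A d⁰ ion has no crystal-field stabilisation preference between square planar and tetrahedral, so four ligands adopt the sterically favoured tetrahedral geometry. → tetrahedral.

[Ir(CN)₄]³−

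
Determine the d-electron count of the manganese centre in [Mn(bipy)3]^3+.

d⁴

2,2′-bipyridine is neutral; balancing the +3 overall charge requires Mn(III).
Group 7 minus oxidation state 3 gives a d⁴ configuration.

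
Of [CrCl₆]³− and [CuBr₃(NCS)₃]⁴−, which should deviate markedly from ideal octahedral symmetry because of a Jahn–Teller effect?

[CrCl₆]³−: Ligand charges: each chloride is −1. With an overall charge of −3 the chromium centre must be in the +3 oxidation state. Group 6 minus oxidation state 3 gives a d³ configuration. The d³ configuration leaves the e_g set evenly filled (or empty) — no strong Jahn–Teller driving force.
[CuBr₃(NCS)₃]⁴−: Ligand charges: each bromide is −1; each isothiocyanate is −1. With an overall charge of −4 the copper centre must be in the +2 oxidation state. Group 11 minus oxidation state 2 gives a d⁹ configuration. The t₂g⁶e_g³ configuration has an unevenly filled e_g set; the Jahn–Teller theorem predicts a tetragonal distortion (typically axial elongation) to lift the degeneracy.

[CuBr₃(NCS)₃]⁴−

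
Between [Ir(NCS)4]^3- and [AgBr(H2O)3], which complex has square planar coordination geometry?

[Ir(NCS)4]^3-

For [Ir(NCS)4]^3-: Summing ligand charges against the −3 overall charge gives an oxidation state of +1 for iridium. Group 9 minus oxidation state 1 gives a d⁸ configuration. A 5d d⁸ ion has a large crystal-field splitting; square planar leaves the high-energy d_{x²−y²} orbital empty and maximises CFSE. → square planar.
For [AgBr(H2O)3]: Summing ligand charges against the 0 overall charge gives an oxidation state of +1 for silver. Ag sits in group 11, so the d-electron count is 11 − 1 = 10. A d¹⁰ ion has no crystal-field stabilisation preference between square planar and tetrahedral, so four ligands adopt the sterically favoured tetrahedral geometry. → tetrahedral.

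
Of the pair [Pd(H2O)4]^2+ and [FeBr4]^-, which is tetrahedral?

[FeBr4]^-

For [Pd(H2O)4]^2+: Water is neutral; balancing the +2 overall charge requires Pd(II). Pd sits in group 10, so the d-electron count is 10 − 2 = 8. A 4d d⁸ ion has a large crystal-field splitting; square planar leaves the high-energy d_{x²−y²} orbital empty and maximises CFSE. → square planar.
For [FeBr4]^-: Each bromide is −1; balancing the −1 overall charge requires Fe(III). Group 8 minus oxidation state 3 gives a d⁵ configuration. A high-spin d⁵ ion has zero CFSE in either geometry, so four ligands adopt the sterically favoured tetrahedral geometry. → tetrahedral.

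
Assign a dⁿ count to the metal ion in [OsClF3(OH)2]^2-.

Ligand charges: each chloride is −1; each fluoride is −1; each hydroxide is −1. With an overall charge of −2 the osmium centre must be in the +4 oxidation state.
Os sits in group 8, so the d-electron count is 8 − 4 = 4.

d⁴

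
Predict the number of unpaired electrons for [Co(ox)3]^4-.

3 unpaired electrons

Summing ligand charges against the −4 overall charge gives an oxidation state of +2 for cobalt.
Cobalt is a group-9 element; Co(II) is therefore d⁷.
Counting donor atoms: 3×oxalate (bidentate) → 6 donors. Coordination number = 6.
The spin state decides the count: Oxalate is a weak-field ligand for a first-row metal, so the complex is high-spin.
An octahedral high-spin d⁷ ion is t₂g⁵e_g², giving 3 unpaired electrons.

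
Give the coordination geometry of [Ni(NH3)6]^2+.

octahedral

Summing ligand charges against the +2 overall charge gives an oxidation state of +2 for nickel.
Nickel is a group-10 element; Ni(II) is therefore d⁸.
Coordination number: 6.
Six donors around a single metal centre give an octahedral coordination sphere.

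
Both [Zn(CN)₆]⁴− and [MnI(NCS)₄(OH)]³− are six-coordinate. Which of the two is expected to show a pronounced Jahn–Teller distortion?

[Zn(CN)₆]⁴−: Each cyanide is −1; balancing the −4 overall charge requires Zn(II). Zinc is a group-12 element; Zn(II) is therefore d¹⁰. The d¹⁰ configuration leaves the e_g set evenly filled (or empty) — no strong Jahn–Teller driving force.
[MnI(NCS)₄(OH)]³−: Ligand charges: each iodide is −1; each isothiocyanate is −1; each hydroxide is −1. With an overall charge of −3 the manganese centre must be in the +3 oxidation state. Group 7 minus oxidation state 3 gives a d⁴ configuration. Hydroxide, iodide, and isothiocyanate are weak-field ligands for a first-row metal, so the complex is high-spin. The t₂g³e_g¹ (high-spin) configuration has an unevenly filled e_g set; the Jahn–Teller theorem predicts a tetragonal distortion (typically axial elongation) to lift the degeneracy.

[MnI(NCS)₄(OH)]³−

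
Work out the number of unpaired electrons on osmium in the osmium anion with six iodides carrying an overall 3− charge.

1 unpaired electron

Each iodide is −1; balancing the −3 overall charge requires Os(III).
Os sits in group 8, so the d-electron count is 8 − 3 = 5.
The spin state decides the count: a 5d ion has a large Δₒ and is invariably low-spin.
An octahedral low-spin d⁵ ion is t₂g⁵e_g⁰, giving 1 unpaired electron.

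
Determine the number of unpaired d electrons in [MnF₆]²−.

3 unpaired electrons

Each fluoride is −1; balancing the −2 overall charge requires Mn(IV).
Manganese is a group-7 element; Mn(IV) is therefore d³.
In an octahedral field the d³ configuration is t₂g³e_g⁰ (only one arrangement possible), giving 3 unpaired electrons.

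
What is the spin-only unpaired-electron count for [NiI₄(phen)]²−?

2

Summing ligand charges against the −2 overall charge gives an oxidation state of +2 for nickel.
Ni sits in group 10, so the d-electron count is 10 − 2 = 8.
Counting donor atoms: 4×iodide (monodentate) → 4 donors; 1×1,10-phenanthroline (bidentate) → 2 donors. Coordination number = 6.
In an octahedral field the d⁸ configuration is t₂g⁶e_g² (only one arrangement possible), giving 2 unpaired electrons.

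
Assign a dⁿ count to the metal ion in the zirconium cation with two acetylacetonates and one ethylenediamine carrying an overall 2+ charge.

d⁰

Ligand charges: each acetylacetonate is −1; ethylenediamine is neutral. With an overall charge of +2 the zirconium centre must be in the +4 oxidation state.
Zr sits in group 4, so the d-electron count is 4 − 4 = 0.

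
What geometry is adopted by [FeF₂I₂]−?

Each fluoride is −1; each iodide is −1; balancing the −1 overall charge requires Fe(III).
Iron is a group-8 element; Fe(III) is therefore d⁵.
With 4 monodentate ligands the coordination number is 4.
Fluoride and iodide are weak-field ligands.
A high-spin d⁵ ion has zero CFSE in either geometry, so four ligands adopt the sterically favoured tetrahedral geometry.

tetrahedral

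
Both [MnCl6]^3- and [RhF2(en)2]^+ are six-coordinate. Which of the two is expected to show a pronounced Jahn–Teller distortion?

[MnCl6]^3-

[MnCl6]^3-: Summing ligand charges against the −3 overall charge gives an oxidation state of +3 for manganese. Manganese is a group-7 element; Mn(III) is therefore d⁴. Chloride is a weak-field ligand for a first-row metal, so the complex is high-spin. The t₂g³e_g¹ (high-spin) configuration has an unevenly filled e_g set; the Jahn–Teller theorem predicts a tetragonal distortion (typically axial elongation) to lift the degeneracy.
[RhF2(en)2]^+: Each fluoride is −1; ethylenediamine is neutral; balancing the +1 overall charge requires Rh(III). Group 9 minus oxidation state 3 gives a d⁶ configuration. A 4d ion has a large Δₒ and is invariably low-spin. The d⁶ configuration leaves the e_g set evenly filled (or empty) — no strong Jahn–Teller driving force.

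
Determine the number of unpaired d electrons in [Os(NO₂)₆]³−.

1 unpaired electron

Ligand charges: each nitro (N-bound nitrite) is −1. With an overall charge of −3 the osmium centre must be in the +3 oxidation state.
Os sits in group 8, so the d-electron count is 8 − 3 = 5.
The spin state decides the count: a 5d ion has a large Δₒ and is invariably low-spin.
An octahedral low-spin d⁵ ion is t₂g⁵e_g⁰, giving 1 unpaired electron.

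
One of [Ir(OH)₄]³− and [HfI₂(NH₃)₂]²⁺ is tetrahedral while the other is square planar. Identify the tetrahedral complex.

For [Ir(OH)₄]³−: Summing ligand charges against the −3 overall charge gives an oxidation state of +1 for iridium. Group 9 minus oxidation state 1 gives a d⁸ configuration. A 5d d⁸ ion has a large crystal-field splitting; square planar leaves the high-energy d_{x²−y²} orbital empty and maximises CFSE. → square planar.
For [HfI₂(NH₃)₂]²⁺: Ligand charges: each iodide is −1; ammonia is neutral. With an overall charge of +2 the hafnium centre must be in the +4 oxidation state. Group 4 minus oxidation state 4 gives a d⁰ configuration. A d⁰ ion has no crystal-field stabilisation preference between square planar and tetrahedral, so four ligands adopt the sterically favoured tetrahedral geometry. → tetrahedral.

[HfI₂(NH₃)₂]²⁺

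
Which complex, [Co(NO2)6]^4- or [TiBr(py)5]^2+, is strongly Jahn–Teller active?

[Co(NO2)6]^4-: Ligand charges: each nitro (N-bound nitrite) is −1. With an overall charge of −4 the cobalt centre must be in the +2 oxidation state. Group 9 minus oxidation state 2 gives a d⁷ configuration. Nitro (N-bound nitrite) is a strong-field ligand (high in the spectrochemical series) for a first-row metal, so the complex is low-spin. The t₂g⁶e_g¹ (low-spin) configuration has an unevenly filled e_g set; the Jahn–Teller theorem predicts a tetragonal distortion (typically axial elongation) to lift the degeneracy.
[TiBr(py)5]^2+: Each bromide is −1; pyridine is neutral; balancing the +2 overall charge requires Ti(III). Ti sits in group 4, so the d-electron count is 4 − 3 = 1. The d¹ configuration leaves the e_g set evenly filled (or empty) — no strong Jahn–Teller driving force.

[Co(NO2)6]^4-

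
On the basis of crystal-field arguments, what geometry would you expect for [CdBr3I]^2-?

Summing ligand charges against the −2 overall charge gives an oxidation state of +2 for cadmium.
Group 12 minus oxidation state 2 gives a d¹⁰ configuration.
Coordination number: 4.
A d¹⁰ ion has no crystal-field stabilisation preference between square planar and tetrahedral, so four ligands adopt the sterically favoured tetrahedral geometry.

tetrahedral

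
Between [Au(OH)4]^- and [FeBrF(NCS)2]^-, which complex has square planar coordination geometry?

For [Au(OH)4]^-: Ligand charges: each hydroxide is −1. With an overall charge of −1 the gold centre must be in the +3 oxidation state. Group 11 minus oxidation state 3 gives a d⁸ configuration. A 5d d⁸ ion has a large crystal-field splitting; square planar leaves the high-energy d_{x²−y²} orbital empty and maximises CFSE. → square planar.
For [FeBrF(NCS)2]^-: Summing ligand charges against the −1 overall charge gives an oxidation state of +3 for iron. Group 8 minus oxidation state 3 gives a d⁵ configuration. A high-spin d⁵ ion has zero CFSE in either geometry, so four ligands adopt the sterically favoured tetrahedral geometry. → tetrahedral.

[Au(OH)4]^-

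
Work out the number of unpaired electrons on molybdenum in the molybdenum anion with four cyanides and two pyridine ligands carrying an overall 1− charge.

Ligand charges: each cyanide is −1; pyridine is neutral. With an overall charge of −1 the molybdenum centre must be in the +3 oxidation state.
Group 6 minus oxidation state 3 gives a d³ configuration.
In an octahedral field the d³ configuration is t₂g³e_g⁰ (only one arrangement possible), giving 3 unpaired electrons.

3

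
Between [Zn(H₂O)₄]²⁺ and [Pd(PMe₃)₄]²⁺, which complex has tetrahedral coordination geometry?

For [Zn(H₂O)₄]²⁺: Summing ligand charges against the +2 overall charge gives an oxidation state of +2 for zinc. Zn sits in group 12, so the d-electron count is 12 − 2 = 10. A d¹⁰ ion has no crystal-field stabilisation preference between square planar and tetrahedral, so four ligands adopt the sterically favoured tetrahedral geometry. → tetrahedral.
For [Pd(PMe₃)₄]²⁺: Ligand charges: trimethylphosphine is neutral. With an overall charge of +2 the palladium centre must be in the +2 oxidation state. Group 10 minus oxidation state 2 gives a d⁸ configuration. A 4d d⁸ ion has a large crystal-field splitting; square planar leaves the high-energy d_{x²−y²} orbital empty and maximises CFSE. → square planar.

[Zn(H₂O)₄]²⁺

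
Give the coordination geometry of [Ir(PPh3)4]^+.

Ligand charges: triphenylphosphine is neutral. With an overall charge of +1 the iridium centre must be in the +1 oxidation state.
Ir sits in group 9, so the d-electron count is 9 − 1 = 8.
Coordination number: 4.
A 5d d⁸ ion has a large crystal-field splitting; square planar leaves the high-energy d_{x²−y²} orbital empty and maximises CFSE.

square planar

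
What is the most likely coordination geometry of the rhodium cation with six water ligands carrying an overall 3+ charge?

Ligand charges: water is neutral. With an overall charge of +3 the rhodium centre must be in the +3 oxidation state.
Rhodium is a group-9 element; Rh(III) is therefore d⁶.
With 6 monodentate ligands the coordination number is 6.
Six donors around a single metal centre give an octahedral coordination sphere.

octahedral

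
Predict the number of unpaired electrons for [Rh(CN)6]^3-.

0 unpaired electrons

Summing ligand charges against the −3 overall charge gives an oxidation state of +3 for rhodium.
Rh sits in group 9, so the d-electron count is 9 − 3 = 6.
The spin state decides the count: a 4d ion has a large Δₒ and is invariably low-spin.
An octahedral low-spin d⁶ ion is t₂g⁶e_g⁰, giving 0 unpaired electrons.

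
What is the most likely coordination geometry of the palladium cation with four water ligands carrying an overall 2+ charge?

square planar

Water is neutral; balancing the +2 overall charge requires Pd(II).
Pd sits in group 10, so the d-electron count is 10 − 2 = 8.
With 4 monodentate ligands the coordination number is 4.
A 4d d⁸ ion has a large crystal-field splitting; square planar leaves the high-energy d_{x²−y²} orbital empty and maximises CFSE.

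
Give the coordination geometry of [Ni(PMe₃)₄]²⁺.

Ligand charges: trimethylphosphine is neutral. With an overall charge of +2 the nickel centre must be in the +2 oxidation state.
Ni sits in group 10, so the d-electron count is 10 − 2 = 8.
With 4 monodentate ligands the coordination number is 4.
Trimethylphosphine is a strong-field ligand (high in the spectrochemical series).
A 3d d⁸ ion with strong-field ligands gains enough CFSE to favour square planar over tetrahedral.

square planar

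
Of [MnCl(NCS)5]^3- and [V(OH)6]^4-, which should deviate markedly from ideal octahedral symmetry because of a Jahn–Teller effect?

[MnCl(NCS)5]^3-

[MnCl(NCS)5]^3-: Ligand charges: each chloride is −1; each isothiocyanate is −1. With an overall charge of −3 the manganese centre must be in the +3 oxidation state. Mn sits in group 7, so the d-electron count is 7 − 3 = 4. Chloride and isothiocyanate are weak-field ligands for a first-row metal, so the complex is high-spin. The t₂g³e_g¹ (high-spin) configuration has an unevenly filled e_g set; the Jahn–Teller theorem predicts a tetragonal distortion (typically axial elongation) to lift the degeneracy.
[V(OH)6]^4-: Summing ligand charges against the −4 overall charge gives an oxidation state of +2 for vanadium. Vanadium is a group-5 element; V(II) is therefore d³. The d³ configuration leaves the e_g set evenly filled (or empty) — no strong Jahn–Teller driving force.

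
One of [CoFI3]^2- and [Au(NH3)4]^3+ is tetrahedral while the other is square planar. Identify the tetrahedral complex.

[CoFI3]^2-

For [CoFI3]^2-: Each fluoride is −1; each iodide is −1; balancing the −2 overall charge requires Co(II). Cobalt is a group-9 element; Co(II) is therefore d⁷. For a high-spin 3d d⁷ ion with weak-field ligands the small Δₜ gives little square-planar CFSE advantage, so four ligands adopt the sterically favoured tetrahedral geometry. → tetrahedral.
For [Au(NH3)4]^3+: Ligand charges: ammonia is neutral. With an overall charge of +3 the gold centre must be in the +3 oxidation state. Gold is a group-11 element; Au(III) is therefore d⁸. A 5d d⁸ ion has a large crystal-field splitting; square planar leaves the high-energy d_{x²−y²} orbital empty and maximises CFSE. → square planar.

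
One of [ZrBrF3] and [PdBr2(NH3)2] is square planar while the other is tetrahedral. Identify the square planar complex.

For [ZrBrF3]: Summing ligand charges against the 0 overall charge gives an oxidation state of +4 for zirconium. Group 4 minus oxidation state 4 gives a d⁰ configuration. A d⁰ ion has no crystal-field stabilisation preference between square planar and tetrahedral, so four ligands adopt the sterically favoured tetrahedral geometry. → tetrahedral.
For [PdBr2(NH3)2]: Ligand charges: each bromide is −1; ammonia is neutral. With an overall charge of 0 the palladium centre must be in the +2 oxidation state. Group 10 minus oxidation state 2 gives a d⁸ configuration. A 4d d⁸ ion has a large crystal-field splitting; square planar leaves the high-energy d_{x²−y²} orbital empty and maximises CFSE. → square planar.

[PdBr2(NH3)2]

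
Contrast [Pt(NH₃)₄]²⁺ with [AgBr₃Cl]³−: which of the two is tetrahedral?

[AgBr₃Cl]³−

For [Pt(NH₃)₄]²⁺: Summing ligand charges against the +2 overall charge gives an oxidation state of +2 for platinum. Platinum is a group-10 element; Pt(II) is therefore d⁸. A 5d d⁸ ion has a large crystal-field splitting; square planar leaves the high-energy d_{x²−y²} orbital empty and maximises CFSE. → square planar.
For [AgBr₃Cl]³−: Each bromide is −1; each chloride is −1; balancing the −3 overall charge requires Ag(I). Group 11 minus oxidation state 1 gives a d¹⁰ configuration. A d¹⁰ ion has no crystal-field stabilisation preference between square planar and tetrahedral, so four ligands adopt the sterically favoured tetrahedral geometry. → tetrahedral.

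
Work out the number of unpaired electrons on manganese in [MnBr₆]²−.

Summing ligand charges against the −2 overall charge gives an oxidation state of +4 for manganese.
Mn sits in group 7, so the d-electron count is 7 − 4 = 3.
In an octahedral field the d³ configuration is t₂g³e_g⁰ (only one arrangement possible), giving 3 unpaired electrons.

3 unpaired electrons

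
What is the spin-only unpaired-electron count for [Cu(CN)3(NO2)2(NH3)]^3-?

1 unpaired electron

Each cyanide is −1; each nitro (N-bound nitrite) is −1; ammonia is neutral; balancing the −3 overall charge requires Cu(II).
Copper is a group-11 element; Cu(II) is therefore d⁹.
In an octahedral field the d⁹ configuration is t₂g⁶e_g³ (only one arrangement possible), giving 1 unpaired electron.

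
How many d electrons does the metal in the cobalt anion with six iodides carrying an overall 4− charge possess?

Each iodide is −1; balancing the −4 overall charge requires Co(II).
Co sits in group 9, so the d-electron count is 9 − 2 = 7.

d7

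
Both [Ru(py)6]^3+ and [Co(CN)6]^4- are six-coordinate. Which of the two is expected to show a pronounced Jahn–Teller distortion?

[Co(CN)6]^4-

[Ru(py)6]^3+: Summing ligand charges against the +3 overall charge gives an oxidation state of +3 for ruthenium. Ruthenium is a group-8 element; Ru(III) is therefore d⁵. A 4d ion has a large Δₒ and is invariably low-spin. The d⁵ configuration leaves the e_g set evenly filled (or empty) — no strong Jahn–Teller driving force.
[Co(CN)6]^4-: Ligand charges: each cyanide is −1. With an overall charge of −4 the cobalt centre must be in the +2 oxidation state. Co sits in group 9, so the d-electron count is 9 − 2 = 7. Cyanide is a strong-field ligand (high in the spectrochemical series) for a first-row metal, so the complex is low-spin. The t₂g⁶e_g¹ (low-spin) configuration has an unevenly filled e_g set; the Jahn–Teller theorem predicts a tetragonal distortion (typically axial elongation) to lift the degeneracy.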